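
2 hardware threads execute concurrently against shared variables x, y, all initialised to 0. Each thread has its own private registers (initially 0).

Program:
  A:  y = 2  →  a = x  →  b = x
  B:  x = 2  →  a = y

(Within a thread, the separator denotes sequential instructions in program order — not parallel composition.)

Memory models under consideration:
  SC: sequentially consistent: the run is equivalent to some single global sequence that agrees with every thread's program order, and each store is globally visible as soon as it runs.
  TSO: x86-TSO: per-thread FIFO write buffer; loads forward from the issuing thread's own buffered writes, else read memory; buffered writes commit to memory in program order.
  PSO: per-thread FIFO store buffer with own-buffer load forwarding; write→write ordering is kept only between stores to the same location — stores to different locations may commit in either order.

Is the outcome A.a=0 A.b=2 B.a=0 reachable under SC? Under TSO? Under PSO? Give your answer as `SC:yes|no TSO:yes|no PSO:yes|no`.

SC:no TSO:yes PSO:yes

outcome vector order: (A.a,A.b,B.a)
SC: 4 outcomes — {<0 0 2> <0 2 2> <2 2 0> <2 2 2>}
TSO: 6 outcomes — {<0 0 0> <0 0 2> <0 2 0> <0 2 2> <2 2 0> <2 2 2>}
PSO: 6 outcomes — {<0 0 0> <0 0 2> <0 2 0> <0 2 2> <2 2 0> <2 2 2>}
target <0 2 0> ∈ {TSO,PSO}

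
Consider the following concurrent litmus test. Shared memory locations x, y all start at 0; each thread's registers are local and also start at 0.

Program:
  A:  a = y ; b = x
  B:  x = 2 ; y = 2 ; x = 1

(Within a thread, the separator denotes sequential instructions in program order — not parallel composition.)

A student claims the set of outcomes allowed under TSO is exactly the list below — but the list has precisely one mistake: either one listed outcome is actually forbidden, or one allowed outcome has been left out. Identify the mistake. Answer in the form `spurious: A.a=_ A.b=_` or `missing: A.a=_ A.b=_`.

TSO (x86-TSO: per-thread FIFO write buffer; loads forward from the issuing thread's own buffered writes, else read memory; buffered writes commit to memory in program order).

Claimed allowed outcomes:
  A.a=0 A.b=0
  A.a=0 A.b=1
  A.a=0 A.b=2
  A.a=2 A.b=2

missing: A.a=2 A.b=1

outcome vector order: (A.a,A.b)
[TSO] allowed = {0/0, 0/1, 0/2, 2/1, 2/2}
TSO∖claimed = {2/1}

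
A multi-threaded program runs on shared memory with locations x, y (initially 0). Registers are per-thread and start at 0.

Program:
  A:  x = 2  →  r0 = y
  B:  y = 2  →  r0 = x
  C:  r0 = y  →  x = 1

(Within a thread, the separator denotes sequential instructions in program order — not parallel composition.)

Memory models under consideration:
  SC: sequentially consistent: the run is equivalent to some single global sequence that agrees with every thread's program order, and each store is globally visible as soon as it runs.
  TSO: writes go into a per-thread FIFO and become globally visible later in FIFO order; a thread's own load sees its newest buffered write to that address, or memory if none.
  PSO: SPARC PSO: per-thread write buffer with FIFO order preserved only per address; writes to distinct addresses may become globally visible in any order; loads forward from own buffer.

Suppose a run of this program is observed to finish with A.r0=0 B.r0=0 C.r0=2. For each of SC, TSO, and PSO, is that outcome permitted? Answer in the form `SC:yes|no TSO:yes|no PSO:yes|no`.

SC:no TSO:yes PSO:yes

outcome vector order: (A.r0,B.r0,C.r0)
SC: 10 outcomes — {<0 1 0>; <0 1 2>; <0 2 0>; <0 2 2>; <2 0 0>; <2 0 2>; <2 1 0>; <2 1 2>; <2 2 0>; <2 2 2>}
TSO: 12 outcomes — {<0 0 0>; <0 0 2>; <0 1 0>; <0 1 2>; <0 2 0>; <0 2 2>; <2 0 0>; <2 0 2>; <2 1 0>; <2 1 2>; <2 2 0>; <2 2 2>}
PSO: 12 outcomes — {<0 0 0>; <0 0 2>; <0 1 0>; <0 1 2>; <0 2 0>; <0 2 2>; <2 0 0>; <2 0 2>; <2 1 0>; <2 1 2>; <2 2 0>; <2 2 2>}
target <0 0 2> ∈ {TSO,PSO}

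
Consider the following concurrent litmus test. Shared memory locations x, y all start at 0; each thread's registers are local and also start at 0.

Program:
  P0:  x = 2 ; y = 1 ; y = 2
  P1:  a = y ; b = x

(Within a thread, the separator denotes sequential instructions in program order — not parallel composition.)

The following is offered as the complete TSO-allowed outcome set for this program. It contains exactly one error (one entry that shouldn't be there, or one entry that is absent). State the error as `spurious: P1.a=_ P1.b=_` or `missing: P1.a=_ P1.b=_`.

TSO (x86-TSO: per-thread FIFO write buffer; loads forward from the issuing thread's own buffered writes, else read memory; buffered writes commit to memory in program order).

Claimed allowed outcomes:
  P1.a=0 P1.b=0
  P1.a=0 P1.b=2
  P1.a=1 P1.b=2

outcome vector order: (P1.a,P1.b)
under TSO → <0 0> <0 2> <1 2> <2 2>
TSO∖claimed = {<2 2>}

missing: P1.a=2 P1.b=2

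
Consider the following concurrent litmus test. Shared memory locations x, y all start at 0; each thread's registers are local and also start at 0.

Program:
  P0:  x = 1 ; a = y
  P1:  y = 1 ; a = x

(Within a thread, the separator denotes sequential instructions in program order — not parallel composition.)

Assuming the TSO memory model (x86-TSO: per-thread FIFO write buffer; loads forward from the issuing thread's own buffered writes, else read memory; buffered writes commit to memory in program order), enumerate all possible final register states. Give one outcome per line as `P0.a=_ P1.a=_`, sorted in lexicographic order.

outcome vector order: (P0.a,P1.a)
|TSO outcomes| = 4

P0.a=0 P1.a=0
P0.a=0 P1.a=1
P0.a=1 P1.a=0
P0.a=1 P1.a=1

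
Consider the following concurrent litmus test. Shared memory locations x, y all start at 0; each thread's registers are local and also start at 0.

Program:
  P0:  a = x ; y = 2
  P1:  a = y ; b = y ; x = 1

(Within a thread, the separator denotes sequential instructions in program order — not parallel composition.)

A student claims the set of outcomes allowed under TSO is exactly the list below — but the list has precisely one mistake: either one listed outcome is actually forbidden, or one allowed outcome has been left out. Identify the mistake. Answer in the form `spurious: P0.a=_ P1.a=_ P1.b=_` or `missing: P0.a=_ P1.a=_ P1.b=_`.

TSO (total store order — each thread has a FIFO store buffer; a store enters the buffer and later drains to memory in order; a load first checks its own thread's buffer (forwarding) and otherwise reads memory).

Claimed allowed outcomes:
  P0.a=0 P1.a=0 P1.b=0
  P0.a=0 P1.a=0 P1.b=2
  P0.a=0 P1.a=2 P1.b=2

missing: P0.a=1 P1.a=0 P1.b=0

outcome vector order: (P0.a,P1.a,P1.b)
under TSO → 000; 002; 022; 100
TSO∖claimed = {100}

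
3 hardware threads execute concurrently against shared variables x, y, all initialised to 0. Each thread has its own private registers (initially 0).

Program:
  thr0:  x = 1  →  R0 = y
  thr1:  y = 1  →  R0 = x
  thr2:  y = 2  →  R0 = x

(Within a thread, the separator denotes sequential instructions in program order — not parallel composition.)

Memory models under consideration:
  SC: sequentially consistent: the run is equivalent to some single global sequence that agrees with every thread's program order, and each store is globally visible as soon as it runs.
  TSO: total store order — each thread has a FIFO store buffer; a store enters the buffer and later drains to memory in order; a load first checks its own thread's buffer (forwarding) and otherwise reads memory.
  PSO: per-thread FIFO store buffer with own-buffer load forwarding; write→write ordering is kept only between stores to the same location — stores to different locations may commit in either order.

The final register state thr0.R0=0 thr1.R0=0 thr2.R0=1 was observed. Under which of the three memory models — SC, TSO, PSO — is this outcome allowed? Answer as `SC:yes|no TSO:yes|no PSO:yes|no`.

outcome vector order: (thr0.R0,thr1.R0,thr2.R0)
SC: 9 outcomes — {011, 100, 101, 110, 111, 200, 201, 210, 211}
TSO: 12 outcomes — {000, 001, 010, 011, 100, 101, 110, 111, 200, 201, 210, 211}
PSO: 12 outcomes — {000, 001, 010, 011, 100, 101, 110, 111, 200, 201, 210, 211}
target 001 ∈ {TSO,PSO}

SC:no TSO:yes PSO:yes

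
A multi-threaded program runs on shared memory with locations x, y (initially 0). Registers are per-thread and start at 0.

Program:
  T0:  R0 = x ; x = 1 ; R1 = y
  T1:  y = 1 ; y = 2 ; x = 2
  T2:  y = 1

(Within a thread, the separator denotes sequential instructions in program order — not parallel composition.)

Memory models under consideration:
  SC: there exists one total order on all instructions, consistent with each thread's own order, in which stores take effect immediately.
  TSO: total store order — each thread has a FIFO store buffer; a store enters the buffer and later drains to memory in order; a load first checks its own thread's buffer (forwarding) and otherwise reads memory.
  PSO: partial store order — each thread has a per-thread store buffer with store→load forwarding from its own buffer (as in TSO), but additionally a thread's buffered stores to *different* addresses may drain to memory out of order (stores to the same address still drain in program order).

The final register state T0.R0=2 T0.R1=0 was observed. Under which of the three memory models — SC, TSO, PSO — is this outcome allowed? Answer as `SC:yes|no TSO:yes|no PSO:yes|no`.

SC:no TSO:no PSO:yes

outcome vector order: (T0.R0,T0.R1)
SC (5): 00, 01, 02, 21, 22
TSO (5): 00, 01, 02, 21, 22
PSO (6): 00, 01, 02, 20, 21, 22
target 20 ∈ {PSO}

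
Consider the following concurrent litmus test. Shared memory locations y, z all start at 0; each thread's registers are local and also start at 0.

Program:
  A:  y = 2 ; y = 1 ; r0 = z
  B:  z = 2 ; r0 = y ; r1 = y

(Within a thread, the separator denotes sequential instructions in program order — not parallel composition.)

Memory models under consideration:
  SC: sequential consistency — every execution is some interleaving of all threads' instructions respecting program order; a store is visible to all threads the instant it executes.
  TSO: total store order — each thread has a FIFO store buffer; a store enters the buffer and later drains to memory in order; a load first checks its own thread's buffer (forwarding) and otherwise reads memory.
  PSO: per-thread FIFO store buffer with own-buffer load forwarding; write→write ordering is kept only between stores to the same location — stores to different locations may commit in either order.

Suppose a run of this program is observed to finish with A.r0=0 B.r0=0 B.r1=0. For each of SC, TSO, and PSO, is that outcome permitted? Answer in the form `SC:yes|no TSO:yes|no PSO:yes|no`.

SC:no TSO:yes PSO:yes

outcome vector order: (A.r0,B.r0,B.r1)
under SC → 0/1/1 2/0/0 2/0/1 2/0/2 2/1/1 2/2/1 2/2/2
under TSO → 0/0/0 0/0/1 0/0/2 0/1/1 0/2/1 0/2/2 2/0/0 2/0/1 2/0/2 2/1/1 2/2/1 2/2/2
under PSO → 0/0/0 0/0/1 0/0/2 0/1/1 0/2/1 0/2/2 2/0/0 2/0/1 2/0/2 2/1/1 2/2/1 2/2/2
target 0/0/0 ∈ {TSO,PSO}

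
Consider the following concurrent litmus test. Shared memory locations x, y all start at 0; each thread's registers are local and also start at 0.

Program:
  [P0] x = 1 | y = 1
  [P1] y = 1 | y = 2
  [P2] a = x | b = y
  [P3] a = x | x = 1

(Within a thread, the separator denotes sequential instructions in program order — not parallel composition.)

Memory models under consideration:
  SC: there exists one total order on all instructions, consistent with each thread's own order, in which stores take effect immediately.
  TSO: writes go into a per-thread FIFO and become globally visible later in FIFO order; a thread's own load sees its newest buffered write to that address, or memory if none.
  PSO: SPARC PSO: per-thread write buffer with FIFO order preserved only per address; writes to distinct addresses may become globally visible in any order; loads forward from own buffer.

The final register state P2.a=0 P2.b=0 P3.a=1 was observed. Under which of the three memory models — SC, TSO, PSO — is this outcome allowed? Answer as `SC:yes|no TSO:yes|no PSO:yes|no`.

SC:yes TSO:yes PSO:yes

outcome vector order: (P2.a,P2.b,P3.a)
SC: 12 outcomes — {(0,0,0) (0,0,1) (0,1,0) (0,1,1) (0,2,0) (0,2,1) (1,0,0) (1,0,1) (1,1,0) (1,1,1) (1,2,0) (1,2,1)}
TSO: 12 outcomes — {(0,0,0) (0,0,1) (0,1,0) (0,1,1) (0,2,0) (0,2,1) (1,0,0) (1,0,1) (1,1,0) (1,1,1) (1,2,0) (1,2,1)}
PSO: 12 outcomes — {(0,0,0) (0,0,1) (0,1,0) (0,1,1) (0,2,0) (0,2,1) (1,0,0) (1,0,1) (1,1,0) (1,1,1) (1,2,0) (1,2,1)}
target (0,0,1) ∈ {SC,TSO,PSO}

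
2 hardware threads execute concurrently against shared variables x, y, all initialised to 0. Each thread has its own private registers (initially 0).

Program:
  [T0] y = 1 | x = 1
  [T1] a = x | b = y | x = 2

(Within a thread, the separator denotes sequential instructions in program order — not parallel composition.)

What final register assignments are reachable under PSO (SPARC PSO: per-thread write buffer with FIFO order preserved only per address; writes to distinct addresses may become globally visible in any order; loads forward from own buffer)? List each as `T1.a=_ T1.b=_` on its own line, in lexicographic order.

T1.a=0 T1.b=0
T1.a=0 T1.b=1
T1.a=1 T1.b=0
T1.a=1 T1.b=1

outcome vector order: (T1.a,T1.b)
|PSO outcomes| = 4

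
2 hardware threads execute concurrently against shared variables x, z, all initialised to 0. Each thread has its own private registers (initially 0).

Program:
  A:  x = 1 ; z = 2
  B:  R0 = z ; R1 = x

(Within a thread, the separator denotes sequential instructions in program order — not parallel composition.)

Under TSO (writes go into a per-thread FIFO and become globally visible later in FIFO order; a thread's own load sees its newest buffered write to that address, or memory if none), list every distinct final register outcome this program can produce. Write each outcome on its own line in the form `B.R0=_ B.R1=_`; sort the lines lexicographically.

B.R0=0 B.R1=0
B.R0=0 B.R1=1
B.R0=2 B.R1=1

outcome vector order: (B.R0,B.R1)
|TSO outcomes| = 3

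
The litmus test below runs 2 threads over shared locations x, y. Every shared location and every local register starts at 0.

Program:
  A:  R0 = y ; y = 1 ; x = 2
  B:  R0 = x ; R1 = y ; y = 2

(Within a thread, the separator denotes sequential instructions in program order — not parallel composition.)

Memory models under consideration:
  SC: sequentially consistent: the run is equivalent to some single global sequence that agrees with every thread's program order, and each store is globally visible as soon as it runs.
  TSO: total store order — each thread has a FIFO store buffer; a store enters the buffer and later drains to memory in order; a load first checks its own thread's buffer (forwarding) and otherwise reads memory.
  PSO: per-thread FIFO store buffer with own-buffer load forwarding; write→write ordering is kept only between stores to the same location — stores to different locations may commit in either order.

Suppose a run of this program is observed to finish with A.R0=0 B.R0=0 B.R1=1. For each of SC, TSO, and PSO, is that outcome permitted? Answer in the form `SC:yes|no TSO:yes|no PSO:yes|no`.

SC:yes TSO:yes PSO:yes

outcome vector order: (A.R0,B.R0,B.R1)
SC (4): 000 001 021 200
TSO (4): 000 001 021 200
PSO (5): 000 001 020 021 200
target 001 ∈ {SC,TSO,PSO}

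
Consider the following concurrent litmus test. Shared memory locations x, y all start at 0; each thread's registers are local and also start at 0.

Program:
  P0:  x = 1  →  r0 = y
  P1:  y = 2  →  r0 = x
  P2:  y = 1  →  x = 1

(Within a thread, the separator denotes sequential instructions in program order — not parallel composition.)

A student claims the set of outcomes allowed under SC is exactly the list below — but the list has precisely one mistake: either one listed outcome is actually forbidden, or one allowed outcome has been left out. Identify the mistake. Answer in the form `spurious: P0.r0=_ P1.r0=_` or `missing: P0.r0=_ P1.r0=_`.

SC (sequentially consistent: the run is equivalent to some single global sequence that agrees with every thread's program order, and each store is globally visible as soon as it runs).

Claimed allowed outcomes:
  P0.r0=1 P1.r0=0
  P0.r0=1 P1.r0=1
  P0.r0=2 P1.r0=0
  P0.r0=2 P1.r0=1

outcome vector order: (P0.r0,P1.r0)
SC: 5 outcomes — {0/1; 1/0; 1/1; 2/0; 2/1}
SC∖claimed = {0/1}

missing: P0.r0=0 P1.r0=1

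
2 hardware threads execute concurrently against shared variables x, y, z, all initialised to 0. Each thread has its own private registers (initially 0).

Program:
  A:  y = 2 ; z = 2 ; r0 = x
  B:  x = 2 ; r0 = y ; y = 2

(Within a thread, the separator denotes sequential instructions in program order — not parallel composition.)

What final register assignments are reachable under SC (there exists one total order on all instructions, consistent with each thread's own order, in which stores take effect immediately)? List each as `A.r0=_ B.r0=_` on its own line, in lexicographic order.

outcome vector order: (A.r0,B.r0)
|SC outcomes| = 3

A.r0=0 B.r0=2
A.r0=2 B.r0=0
A.r0=2 B.r0=2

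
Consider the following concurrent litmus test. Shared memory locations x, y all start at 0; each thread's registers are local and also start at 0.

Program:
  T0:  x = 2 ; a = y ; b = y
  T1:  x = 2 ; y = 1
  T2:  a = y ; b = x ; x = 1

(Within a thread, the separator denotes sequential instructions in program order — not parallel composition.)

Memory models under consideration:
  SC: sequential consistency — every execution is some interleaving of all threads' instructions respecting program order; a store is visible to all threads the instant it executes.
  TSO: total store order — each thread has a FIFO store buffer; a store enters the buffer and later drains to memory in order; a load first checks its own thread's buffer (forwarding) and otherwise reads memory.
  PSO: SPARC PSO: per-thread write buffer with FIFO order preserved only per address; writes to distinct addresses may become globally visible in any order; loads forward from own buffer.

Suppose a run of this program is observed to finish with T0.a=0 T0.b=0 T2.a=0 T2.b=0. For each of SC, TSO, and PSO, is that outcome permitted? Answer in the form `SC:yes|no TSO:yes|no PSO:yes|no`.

SC:yes TSO:yes PSO:yes

outcome vector order: (T0.a,T0.b,T2.a,T2.b)
SC (9): (0,0,0,0); (0,0,0,2); (0,0,1,2); (0,1,0,0); (0,1,0,2); (0,1,1,2); (1,1,0,0); (1,1,0,2); (1,1,1,2)
TSO (9): (0,0,0,0); (0,0,0,2); (0,0,1,2); (0,1,0,0); (0,1,0,2); (0,1,1,2); (1,1,0,0); (1,1,0,2); (1,1,1,2)
PSO (12): (0,0,0,0); (0,0,0,2); (0,0,1,0); (0,0,1,2); (0,1,0,0); (0,1,0,2); (0,1,1,0); (0,1,1,2); (1,1,0,0); (1,1,0,2); (1,1,1,0); (1,1,1,2)
target (0,0,0,0) ∈ {SC,TSO,PSO}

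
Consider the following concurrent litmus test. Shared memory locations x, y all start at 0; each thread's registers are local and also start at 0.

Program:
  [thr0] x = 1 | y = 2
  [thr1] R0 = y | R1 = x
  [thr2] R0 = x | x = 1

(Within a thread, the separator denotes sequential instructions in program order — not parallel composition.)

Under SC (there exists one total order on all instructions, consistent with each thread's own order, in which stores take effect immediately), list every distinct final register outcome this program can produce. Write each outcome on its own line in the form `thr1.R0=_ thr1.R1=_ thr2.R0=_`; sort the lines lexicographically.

outcome vector order: (thr1.R0,thr1.R1,thr2.R0)
|SC outcomes| = 6

thr1.R0=0 thr1.R1=0 thr2.R0=0
thr1.R0=0 thr1.R1=0 thr2.R0=1
thr1.R0=0 thr1.R1=1 thr2.R0=0
thr1.R0=0 thr1.R1=1 thr2.R0=1
thr1.R0=2 thr1.R1=1 thr2.R0=0
thr1.R0=2 thr1.R1=1 thr2.R0=1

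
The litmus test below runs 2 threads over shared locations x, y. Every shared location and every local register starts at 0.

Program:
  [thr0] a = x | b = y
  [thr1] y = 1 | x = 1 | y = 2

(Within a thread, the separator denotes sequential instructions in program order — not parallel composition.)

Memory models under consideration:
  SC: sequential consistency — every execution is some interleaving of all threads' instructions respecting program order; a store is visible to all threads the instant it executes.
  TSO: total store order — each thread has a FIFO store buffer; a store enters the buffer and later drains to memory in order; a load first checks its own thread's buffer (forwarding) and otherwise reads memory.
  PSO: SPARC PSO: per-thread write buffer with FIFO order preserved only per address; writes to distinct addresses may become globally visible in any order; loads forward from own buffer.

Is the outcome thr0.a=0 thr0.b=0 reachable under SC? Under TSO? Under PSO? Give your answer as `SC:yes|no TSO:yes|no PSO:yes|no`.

SC:yes TSO:yes PSO:yes

outcome vector order: (thr0.a,thr0.b)
SC (5): 0/0, 0/1, 0/2, 1/1, 1/2
TSO (5): 0/0, 0/1, 0/2, 1/1, 1/2
PSO (6): 0/0, 0/1, 0/2, 1/0, 1/1, 1/2
target 0/0 ∈ {SC,TSO,PSO}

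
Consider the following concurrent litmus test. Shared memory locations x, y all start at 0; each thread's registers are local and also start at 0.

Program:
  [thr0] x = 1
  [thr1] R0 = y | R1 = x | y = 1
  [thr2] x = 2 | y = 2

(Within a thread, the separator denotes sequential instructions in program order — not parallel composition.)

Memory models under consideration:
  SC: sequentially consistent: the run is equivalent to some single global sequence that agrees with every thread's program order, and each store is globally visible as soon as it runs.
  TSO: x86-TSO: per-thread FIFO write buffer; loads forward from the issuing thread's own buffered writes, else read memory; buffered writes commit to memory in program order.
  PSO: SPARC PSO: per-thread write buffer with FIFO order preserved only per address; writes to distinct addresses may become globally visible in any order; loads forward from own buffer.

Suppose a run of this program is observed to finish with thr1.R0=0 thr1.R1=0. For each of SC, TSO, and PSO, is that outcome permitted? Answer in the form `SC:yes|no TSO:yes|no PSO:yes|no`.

SC:yes TSO:yes PSO:yes

outcome vector order: (thr1.R0,thr1.R1)
SC: 5 outcomes — {<0 0>, <0 1>, <0 2>, <2 1>, <2 2>}
TSO: 5 outcomes — {<0 0>, <0 1>, <0 2>, <2 1>, <2 2>}
PSO: 6 outcomes — {<0 0>, <0 1>, <0 2>, <2 0>, <2 1>, <2 2>}
target <0 0> ∈ {SC,TSO,PSO}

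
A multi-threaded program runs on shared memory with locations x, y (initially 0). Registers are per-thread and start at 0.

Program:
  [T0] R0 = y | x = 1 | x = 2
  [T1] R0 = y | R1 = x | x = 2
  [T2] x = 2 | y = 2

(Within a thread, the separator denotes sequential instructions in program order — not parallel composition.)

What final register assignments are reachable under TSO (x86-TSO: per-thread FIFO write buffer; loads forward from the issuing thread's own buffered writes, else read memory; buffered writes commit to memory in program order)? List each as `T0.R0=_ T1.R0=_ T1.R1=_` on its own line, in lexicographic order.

T0.R0=0 T1.R0=0 T1.R1=0
T0.R0=0 T1.R0=0 T1.R1=1
T0.R0=0 T1.R0=0 T1.R1=2
T0.R0=0 T1.R0=2 T1.R1=1
T0.R0=0 T1.R0=2 T1.R1=2
T0.R0=2 T1.R0=0 T1.R1=0
T0.R0=2 T1.R0=0 T1.R1=1
T0.R0=2 T1.R0=0 T1.R1=2
T0.R0=2 T1.R0=2 T1.R1=1
T0.R0=2 T1.R0=2 T1.R1=2

outcome vector order: (T0.R0,T1.R0,T1.R1)
|TSO outcomes| = 10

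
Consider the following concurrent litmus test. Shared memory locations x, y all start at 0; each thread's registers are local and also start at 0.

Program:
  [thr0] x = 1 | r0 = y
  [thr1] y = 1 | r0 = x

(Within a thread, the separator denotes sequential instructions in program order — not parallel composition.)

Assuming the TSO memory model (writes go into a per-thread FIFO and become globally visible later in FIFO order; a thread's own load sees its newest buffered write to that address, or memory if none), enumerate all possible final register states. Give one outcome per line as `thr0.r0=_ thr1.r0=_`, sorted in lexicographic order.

thr0.r0=0 thr1.r0=0
thr0.r0=0 thr1.r0=1
thr0.r0=1 thr1.r0=0
thr0.r0=1 thr1.r0=1

outcome vector order: (thr0.r0,thr1.r0)
|TSO outcomes| = 4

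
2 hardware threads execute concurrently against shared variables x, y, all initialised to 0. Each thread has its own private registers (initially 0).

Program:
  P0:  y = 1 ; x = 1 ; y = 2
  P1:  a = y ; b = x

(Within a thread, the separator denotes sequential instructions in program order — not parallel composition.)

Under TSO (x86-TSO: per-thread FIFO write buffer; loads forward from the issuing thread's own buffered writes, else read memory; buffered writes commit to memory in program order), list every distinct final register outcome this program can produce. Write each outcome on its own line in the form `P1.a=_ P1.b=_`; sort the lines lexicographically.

outcome vector order: (P1.a,P1.b)
|TSO outcomes| = 5

P1.a=0 P1.b=0
P1.a=0 P1.b=1
P1.a=1 P1.b=0
P1.a=1 P1.b=1
P1.a=2 P1.b=1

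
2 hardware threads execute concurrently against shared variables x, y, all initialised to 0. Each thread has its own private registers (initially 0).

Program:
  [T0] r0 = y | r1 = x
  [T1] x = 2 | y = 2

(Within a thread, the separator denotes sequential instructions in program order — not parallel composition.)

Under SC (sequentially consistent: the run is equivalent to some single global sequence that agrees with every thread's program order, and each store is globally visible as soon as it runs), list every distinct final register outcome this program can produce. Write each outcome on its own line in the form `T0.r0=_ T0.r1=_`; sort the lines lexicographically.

T0.r0=0 T0.r1=0
T0.r0=0 T0.r1=2
T0.r0=2 T0.r1=2

outcome vector order: (T0.r0,T0.r1)
|SC outcomes| = 3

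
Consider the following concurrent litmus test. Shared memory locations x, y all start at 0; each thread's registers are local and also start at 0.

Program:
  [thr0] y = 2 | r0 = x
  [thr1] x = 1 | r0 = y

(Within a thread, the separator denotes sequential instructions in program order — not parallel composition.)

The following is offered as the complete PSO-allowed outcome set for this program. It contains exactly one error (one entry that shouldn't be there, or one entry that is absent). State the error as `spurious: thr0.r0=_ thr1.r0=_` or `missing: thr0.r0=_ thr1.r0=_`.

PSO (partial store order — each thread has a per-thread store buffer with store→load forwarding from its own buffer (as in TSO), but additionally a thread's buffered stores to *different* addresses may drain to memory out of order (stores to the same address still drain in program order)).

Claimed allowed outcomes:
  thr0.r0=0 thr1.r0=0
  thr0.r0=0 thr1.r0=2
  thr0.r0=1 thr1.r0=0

outcome vector order: (thr0.r0,thr1.r0)
PSO (4): (0,0), (0,2), (1,0), (1,2)
PSO∖claimed = {(1,2)}

missing: thr0.r0=1 thr1.r0=2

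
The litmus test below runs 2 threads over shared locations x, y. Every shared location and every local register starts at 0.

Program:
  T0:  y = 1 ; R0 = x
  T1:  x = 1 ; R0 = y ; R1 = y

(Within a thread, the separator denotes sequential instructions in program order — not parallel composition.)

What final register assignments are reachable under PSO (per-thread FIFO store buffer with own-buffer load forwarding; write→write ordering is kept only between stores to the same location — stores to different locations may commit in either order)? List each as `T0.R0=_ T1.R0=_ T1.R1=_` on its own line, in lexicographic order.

T0.R0=0 T1.R0=0 T1.R1=0
T0.R0=0 T1.R0=0 T1.R1=1
T0.R0=0 T1.R0=1 T1.R1=1
T0.R0=1 T1.R0=0 T1.R1=0
T0.R0=1 T1.R0=0 T1.R1=1
T0.R0=1 T1.R0=1 T1.R1=1

outcome vector order: (T0.R0,T1.R0,T1.R1)
|PSO outcomes| = 6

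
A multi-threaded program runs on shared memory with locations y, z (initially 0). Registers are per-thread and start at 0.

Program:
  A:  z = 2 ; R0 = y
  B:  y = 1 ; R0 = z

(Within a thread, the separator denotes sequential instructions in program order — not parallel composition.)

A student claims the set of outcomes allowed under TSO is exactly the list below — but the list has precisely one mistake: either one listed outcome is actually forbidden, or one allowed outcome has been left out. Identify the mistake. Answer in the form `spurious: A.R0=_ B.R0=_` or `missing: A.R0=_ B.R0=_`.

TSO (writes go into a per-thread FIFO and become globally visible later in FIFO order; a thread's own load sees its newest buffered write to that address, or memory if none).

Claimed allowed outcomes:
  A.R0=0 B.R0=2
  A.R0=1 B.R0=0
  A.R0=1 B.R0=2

outcome vector order: (A.R0,B.R0)
[TSO] allowed = {00 02 10 12}
TSO∖claimed = {00}

missing: A.R0=0 B.R0=0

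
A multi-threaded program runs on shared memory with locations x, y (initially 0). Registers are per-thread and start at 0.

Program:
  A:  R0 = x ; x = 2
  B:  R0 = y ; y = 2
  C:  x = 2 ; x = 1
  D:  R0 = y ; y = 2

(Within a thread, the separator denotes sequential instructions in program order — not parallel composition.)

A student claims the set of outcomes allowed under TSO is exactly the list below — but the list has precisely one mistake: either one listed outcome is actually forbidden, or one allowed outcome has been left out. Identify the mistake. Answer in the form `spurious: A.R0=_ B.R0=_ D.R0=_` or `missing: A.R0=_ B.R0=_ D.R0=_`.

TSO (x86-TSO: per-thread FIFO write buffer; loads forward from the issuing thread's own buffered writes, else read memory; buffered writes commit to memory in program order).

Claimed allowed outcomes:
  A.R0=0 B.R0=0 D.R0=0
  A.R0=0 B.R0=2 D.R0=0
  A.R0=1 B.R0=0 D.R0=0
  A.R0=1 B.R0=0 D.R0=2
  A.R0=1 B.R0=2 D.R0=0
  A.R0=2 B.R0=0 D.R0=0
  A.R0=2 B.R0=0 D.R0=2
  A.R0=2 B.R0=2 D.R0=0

missing: A.R0=0 B.R0=0 D.R0=2

outcome vector order: (A.R0,B.R0,D.R0)
[TSO] allowed = {0/0/0; 0/0/2; 0/2/0; 1/0/0; 1/0/2; 1/2/0; 2/0/0; 2/0/2; 2/2/0}
TSO∖claimed = {0/0/2}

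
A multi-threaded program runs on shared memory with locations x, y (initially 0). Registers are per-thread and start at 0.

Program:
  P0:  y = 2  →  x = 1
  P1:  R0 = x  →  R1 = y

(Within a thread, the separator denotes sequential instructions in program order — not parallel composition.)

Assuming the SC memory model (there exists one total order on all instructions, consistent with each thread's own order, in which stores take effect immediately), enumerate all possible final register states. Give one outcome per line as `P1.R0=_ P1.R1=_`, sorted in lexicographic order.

P1.R0=0 P1.R1=0
P1.R0=0 P1.R1=2
P1.R0=1 P1.R1=2

outcome vector order: (P1.R0,P1.R1)
|SC outcomes| = 3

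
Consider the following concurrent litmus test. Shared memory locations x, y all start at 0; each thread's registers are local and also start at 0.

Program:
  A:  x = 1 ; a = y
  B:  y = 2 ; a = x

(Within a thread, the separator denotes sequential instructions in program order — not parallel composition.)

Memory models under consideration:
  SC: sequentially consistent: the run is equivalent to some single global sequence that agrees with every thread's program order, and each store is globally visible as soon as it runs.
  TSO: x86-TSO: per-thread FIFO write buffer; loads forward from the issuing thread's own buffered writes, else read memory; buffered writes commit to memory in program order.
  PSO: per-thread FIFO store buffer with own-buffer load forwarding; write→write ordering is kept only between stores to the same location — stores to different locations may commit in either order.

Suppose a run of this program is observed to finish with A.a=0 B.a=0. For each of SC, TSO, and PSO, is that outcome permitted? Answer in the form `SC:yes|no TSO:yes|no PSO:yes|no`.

SC:no TSO:yes PSO:yes

outcome vector order: (A.a,B.a)
[SC] allowed = {0/1, 2/0, 2/1}
[TSO] allowed = {0/0, 0/1, 2/0, 2/1}
[PSO] allowed = {0/0, 0/1, 2/0, 2/1}
target 0/0 ∈ {TSO,PSO}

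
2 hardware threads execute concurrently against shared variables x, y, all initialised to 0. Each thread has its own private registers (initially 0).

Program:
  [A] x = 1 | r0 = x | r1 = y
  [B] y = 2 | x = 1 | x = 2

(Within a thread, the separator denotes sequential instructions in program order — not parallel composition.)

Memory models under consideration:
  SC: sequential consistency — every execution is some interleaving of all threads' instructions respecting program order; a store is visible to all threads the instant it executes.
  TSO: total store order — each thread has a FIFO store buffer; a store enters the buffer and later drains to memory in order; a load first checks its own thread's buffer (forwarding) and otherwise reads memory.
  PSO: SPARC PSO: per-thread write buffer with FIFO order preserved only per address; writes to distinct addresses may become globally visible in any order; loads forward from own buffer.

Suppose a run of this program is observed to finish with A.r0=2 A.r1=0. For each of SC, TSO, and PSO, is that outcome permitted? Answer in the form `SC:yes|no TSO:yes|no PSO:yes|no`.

outcome vector order: (A.r0,A.r1)
[SC] allowed = {1/0 1/2 2/2}
[TSO] allowed = {1/0 1/2 2/2}
[PSO] allowed = {1/0 1/2 2/0 2/2}
target 2/0 ∈ {PSO}

SC:no TSO:no PSO:yes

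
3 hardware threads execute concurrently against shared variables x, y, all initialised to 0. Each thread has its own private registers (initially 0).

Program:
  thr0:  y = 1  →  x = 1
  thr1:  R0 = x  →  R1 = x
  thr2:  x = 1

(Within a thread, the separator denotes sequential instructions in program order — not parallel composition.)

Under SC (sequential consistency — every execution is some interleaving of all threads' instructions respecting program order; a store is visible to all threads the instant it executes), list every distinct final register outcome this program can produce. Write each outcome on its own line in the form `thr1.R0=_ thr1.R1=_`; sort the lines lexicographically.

thr1.R0=0 thr1.R1=0
thr1.R0=0 thr1.R1=1
thr1.R0=1 thr1.R1=1

outcome vector order: (thr1.R0,thr1.R1)
|SC outcomes| = 3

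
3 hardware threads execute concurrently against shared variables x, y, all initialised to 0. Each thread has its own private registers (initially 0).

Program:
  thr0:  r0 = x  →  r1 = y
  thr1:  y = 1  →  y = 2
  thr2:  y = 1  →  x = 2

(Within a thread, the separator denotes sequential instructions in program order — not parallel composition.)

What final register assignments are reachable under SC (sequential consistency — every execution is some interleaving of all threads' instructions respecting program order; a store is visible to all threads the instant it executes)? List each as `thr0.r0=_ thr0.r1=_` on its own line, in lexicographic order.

outcome vector order: (thr0.r0,thr0.r1)
|SC outcomes| = 5

thr0.r0=0 thr0.r1=0
thr0.r0=0 thr0.r1=1
thr0.r0=0 thr0.r1=2
thr0.r0=2 thr0.r1=1
thr0.r0=2 thr0.r1=2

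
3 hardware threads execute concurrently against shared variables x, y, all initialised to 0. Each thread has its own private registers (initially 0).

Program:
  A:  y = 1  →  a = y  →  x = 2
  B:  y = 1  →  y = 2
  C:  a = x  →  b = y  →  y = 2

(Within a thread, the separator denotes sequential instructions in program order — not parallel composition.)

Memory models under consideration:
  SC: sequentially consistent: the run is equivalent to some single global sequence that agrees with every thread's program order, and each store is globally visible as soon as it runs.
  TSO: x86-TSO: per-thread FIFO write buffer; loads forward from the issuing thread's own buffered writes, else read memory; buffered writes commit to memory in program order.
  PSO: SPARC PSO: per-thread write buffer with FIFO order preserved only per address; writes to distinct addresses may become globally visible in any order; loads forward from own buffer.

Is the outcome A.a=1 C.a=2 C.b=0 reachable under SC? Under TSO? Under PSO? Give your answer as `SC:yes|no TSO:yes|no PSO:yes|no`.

SC:no TSO:no PSO:yes

outcome vector order: (A.a,C.a,C.b)
SC: 9 outcomes — {(1,0,0), (1,0,1), (1,0,2), (1,2,1), (1,2,2), (2,0,0), (2,0,1), (2,0,2), (2,2,2)}
TSO: 9 outcomes — {(1,0,0), (1,0,1), (1,0,2), (1,2,1), (1,2,2), (2,0,0), (2,0,1), (2,0,2), (2,2,2)}
PSO: 10 outcomes — {(1,0,0), (1,0,1), (1,0,2), (1,2,0), (1,2,1), (1,2,2), (2,0,0), (2,0,1), (2,0,2), (2,2,2)}
target (1,2,0) ∈ {PSO}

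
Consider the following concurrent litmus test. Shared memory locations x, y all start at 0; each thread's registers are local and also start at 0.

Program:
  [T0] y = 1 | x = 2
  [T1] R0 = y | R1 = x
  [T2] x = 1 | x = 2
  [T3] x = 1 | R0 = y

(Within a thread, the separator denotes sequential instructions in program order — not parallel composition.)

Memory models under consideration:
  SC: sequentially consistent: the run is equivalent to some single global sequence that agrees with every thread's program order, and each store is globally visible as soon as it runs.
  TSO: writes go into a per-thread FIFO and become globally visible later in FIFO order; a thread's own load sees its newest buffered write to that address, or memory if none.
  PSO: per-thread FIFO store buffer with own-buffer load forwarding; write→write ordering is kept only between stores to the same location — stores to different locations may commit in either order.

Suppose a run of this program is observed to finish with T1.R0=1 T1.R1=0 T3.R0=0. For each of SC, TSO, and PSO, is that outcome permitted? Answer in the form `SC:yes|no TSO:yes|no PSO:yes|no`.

outcome vector order: (T1.R0,T1.R1,T3.R0)
SC (11): <0 0 0> <0 0 1> <0 1 0> <0 1 1> <0 2 0> <0 2 1> <1 0 1> <1 1 0> <1 1 1> <1 2 0> <1 2 1>
TSO (12): <0 0 0> <0 0 1> <0 1 0> <0 1 1> <0 2 0> <0 2 1> <1 0 0> <1 0 1> <1 1 0> <1 1 1> <1 2 0> <1 2 1>
PSO (12): <0 0 0> <0 0 1> <0 1 0> <0 1 1> <0 2 0> <0 2 1> <1 0 0> <1 0 1> <1 1 0> <1 1 1> <1 2 0> <1 2 1>
target <1 0 0> ∈ {TSO,PSO}

SC:no TSO:yes PSO:yes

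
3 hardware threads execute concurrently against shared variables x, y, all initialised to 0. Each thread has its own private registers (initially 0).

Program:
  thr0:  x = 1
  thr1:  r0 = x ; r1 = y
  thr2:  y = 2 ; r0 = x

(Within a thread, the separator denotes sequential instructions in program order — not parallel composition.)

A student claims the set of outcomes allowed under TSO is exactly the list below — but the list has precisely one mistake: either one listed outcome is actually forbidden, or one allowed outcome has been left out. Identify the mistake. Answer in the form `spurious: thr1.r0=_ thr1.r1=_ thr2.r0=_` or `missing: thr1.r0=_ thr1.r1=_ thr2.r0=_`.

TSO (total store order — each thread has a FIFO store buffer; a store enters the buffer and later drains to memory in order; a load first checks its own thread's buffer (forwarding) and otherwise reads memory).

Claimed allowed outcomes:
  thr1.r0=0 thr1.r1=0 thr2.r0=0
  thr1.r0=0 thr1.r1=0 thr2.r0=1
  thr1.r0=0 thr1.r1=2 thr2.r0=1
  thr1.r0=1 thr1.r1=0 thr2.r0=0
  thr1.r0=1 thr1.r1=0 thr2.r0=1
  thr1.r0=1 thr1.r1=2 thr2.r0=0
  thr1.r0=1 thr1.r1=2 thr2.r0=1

outcome vector order: (thr1.r0,thr1.r1,thr2.r0)
[TSO] allowed = {(0,0,0); (0,0,1); (0,2,0); (0,2,1); (1,0,0); (1,0,1); (1,2,0); (1,2,1)}
TSO∖claimed = {(0,2,0)}

missing: thr1.r0=0 thr1.r1=2 thr2.r0=0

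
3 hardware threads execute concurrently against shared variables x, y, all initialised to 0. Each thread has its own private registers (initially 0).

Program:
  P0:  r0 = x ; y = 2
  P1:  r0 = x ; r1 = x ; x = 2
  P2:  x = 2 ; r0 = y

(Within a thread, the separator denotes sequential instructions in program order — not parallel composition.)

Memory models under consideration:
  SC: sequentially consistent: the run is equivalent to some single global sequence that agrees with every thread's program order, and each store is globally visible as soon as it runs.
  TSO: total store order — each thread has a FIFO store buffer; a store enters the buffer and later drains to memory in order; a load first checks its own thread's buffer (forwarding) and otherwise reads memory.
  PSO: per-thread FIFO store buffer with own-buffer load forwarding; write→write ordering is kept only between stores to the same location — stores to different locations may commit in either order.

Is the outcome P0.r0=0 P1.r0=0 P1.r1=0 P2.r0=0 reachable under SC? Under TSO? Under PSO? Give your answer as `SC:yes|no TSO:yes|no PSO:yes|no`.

SC:yes TSO:yes PSO:yes

outcome vector order: (P0.r0,P1.r0,P1.r1,P2.r0)
SC: 12 outcomes — {(0,0,0,0); (0,0,0,2); (0,0,2,0); (0,0,2,2); (0,2,2,0); (0,2,2,2); (2,0,0,0); (2,0,0,2); (2,0,2,0); (2,0,2,2); (2,2,2,0); (2,2,2,2)}
TSO: 12 outcomes — {(0,0,0,0); (0,0,0,2); (0,0,2,0); (0,0,2,2); (0,2,2,0); (0,2,2,2); (2,0,0,0); (2,0,0,2); (2,0,2,0); (2,0,2,2); (2,2,2,0); (2,2,2,2)}
PSO: 12 outcomes — {(0,0,0,0); (0,0,0,2); (0,0,2,0); (0,0,2,2); (0,2,2,0); (0,2,2,2); (2,0,0,0); (2,0,0,2); (2,0,2,0); (2,0,2,2); (2,2,2,0); (2,2,2,2)}
target (0,0,0,0) ∈ {SC,TSO,PSO}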